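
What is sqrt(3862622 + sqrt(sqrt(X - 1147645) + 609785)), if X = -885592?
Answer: sqrt(3862622 + sqrt(609785 + I*sqrt(2033237))) ≈ 1965.6 + 0.e-4*I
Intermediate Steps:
sqrt(3862622 + sqrt(sqrt(X - 1147645) + 609785)) = sqrt(3862622 + sqrt(sqrt(-885592 - 1147645) + 609785)) = sqrt(3862622 + sqrt(sqrt(-2033237) + 609785)) = sqrt(3862622 + sqrt(I*sqrt(2033237) + 609785)) = sqrt(3862622 + sqrt(609785 + I*sqrt(2033237)))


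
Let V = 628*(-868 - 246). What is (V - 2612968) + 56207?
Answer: -3256353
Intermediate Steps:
V = -699592 (V = 628*(-1114) = -699592)
(V - 2612968) + 56207 = (-699592 - 2612968) + 56207 = -3312560 + 56207 = -3256353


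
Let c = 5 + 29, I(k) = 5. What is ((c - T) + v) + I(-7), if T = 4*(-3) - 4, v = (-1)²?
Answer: 56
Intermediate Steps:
v = 1
c = 34
T = -16 (T = -12 - 4 = -16)
((c - T) + v) + I(-7) = ((34 - 1*(-16)) + 1) + 5 = ((34 + 16) + 1) + 5 = (50 + 1) + 5 = 51 + 5 = 56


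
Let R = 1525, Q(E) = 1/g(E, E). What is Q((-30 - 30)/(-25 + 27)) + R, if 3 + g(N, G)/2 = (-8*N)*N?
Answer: 21969149/14406 ≈ 1525.0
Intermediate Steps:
g(N, G) = -6 - 16*N² (g(N, G) = -6 + 2*((-8*N)*N) = -6 + 2*(-8*N²) = -6 - 16*N²)
Q(E) = 1/(-6 - 16*E²)
Q((-30 - 30)/(-25 + 27)) + R = -1/(6 + 16*((-30 - 30)/(-25 + 27))²) + 1525 = -1/(6 + 16*(-60/2)²) + 1525 = -1/(6 + 16*(-60*½)²) + 1525 = -1/(6 + 16*(-30)²) + 1525 = -1/(6 + 16*900) + 1525 = -1/(6 + 14400) + 1525 = -1/14406 + 1525 = 21969149/14406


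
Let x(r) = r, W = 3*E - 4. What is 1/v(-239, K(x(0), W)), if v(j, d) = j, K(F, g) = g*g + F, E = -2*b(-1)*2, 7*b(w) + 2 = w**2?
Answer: -1/239 ≈ -0.0041841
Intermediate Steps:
b(w) = -2/7 + w**2/7
E = 4/7 (E = -2*(-2/7 + (1/7)*(-1)**2)*2 = -2*(-2/7 + (1/7)*1)*2 = -2*(-2/7 + 1/7)*2 = -2*(-1/7)*2 = (2/7)*2 = 4/7 ≈ 0.57143)
W = -16/7 (W = 3*(4/7) - 4 = 12/7 - 4 = -16/7 ≈ -2.2857)
K(F, g) = F + g**2 (K(F, g) = g**2 + F = F + g**2)
1/v(-239, K(x(0), W)) = 1/(-239) = -1/239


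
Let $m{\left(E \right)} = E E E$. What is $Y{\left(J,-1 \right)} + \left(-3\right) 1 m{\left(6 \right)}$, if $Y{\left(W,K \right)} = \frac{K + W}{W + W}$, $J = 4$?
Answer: $- \frac{5181}{8} \approx -647.63$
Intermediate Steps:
$m{\left(E \right)} = E^{3}$ ($m{\left(E \right)} = E^{2} E = E^{3}$)
$Y{\left(W,K \right)} = \frac{K + W}{2 W}$
$Y{\left(J,-1 \right)} + \left(-3\right) 1 m{\left(6 \right)} = \frac{-1 + 4}{2 \cdot 4} + \left(-3\right) 1 \cdot 6^{3} = \frac{1}{2} \cdot \frac{1}{4} \cdot 3 - 648 = \frac{3}{8} - 648 = - \frac{5181}{8}$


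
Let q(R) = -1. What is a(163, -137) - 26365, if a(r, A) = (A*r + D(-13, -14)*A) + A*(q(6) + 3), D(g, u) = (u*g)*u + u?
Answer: 302024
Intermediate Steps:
D(g, u) = u + g*u**2 (D(g, u) = (g*u)*u + u = g*u**2 + u = u + g*u**2)
a(r, A) = -2560*A + A*r (a(r, A) = (A*r + (-14*(1 - 13*(-14)))*A) + A*(-1 + 3) = (A*r + (-14*(1 + 182))*A) + A*2 = (A*r + (-14*183)*A) + 2*A = (A*r - 2562*A) + 2*A = (-2562*A + A*r) + 2*A = -2560*A + A*r)
a(163, -137) - 26365 = -137*(-2560 + 163) - 26365 = -137*(-2397) - 26365 = 328389 - 26365 = 302024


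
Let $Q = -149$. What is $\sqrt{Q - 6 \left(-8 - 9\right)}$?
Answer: $i \sqrt{47} \approx 6.8557 i$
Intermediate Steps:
$\sqrt{Q - 6 \left(-8 - 9\right)} = \sqrt{-149 - 6 \left(-8 - 9\right)} = \sqrt{-149 - -102} = \sqrt{-149 + 102} = \sqrt{-47} = i \sqrt{47}$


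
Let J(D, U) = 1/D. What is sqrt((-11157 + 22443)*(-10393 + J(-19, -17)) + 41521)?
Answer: I*sqrt(117254471) ≈ 10828.0*I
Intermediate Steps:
sqrt((-11157 + 22443)*(-10393 + J(-19, -17)) + 41521) = sqrt((-11157 + 22443)*(-10393 + 1/(-19)) + 41521) = sqrt(11286*(-10393 - 1/19) + 41521) = sqrt(11286*(-197468/19) + 41521) = sqrt(-117295992 + 41521) = sqrt(-117254471) = I*sqrt(117254471)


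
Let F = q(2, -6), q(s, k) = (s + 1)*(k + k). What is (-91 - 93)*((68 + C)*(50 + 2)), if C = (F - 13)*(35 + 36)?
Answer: 32636448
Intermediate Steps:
q(s, k) = 2*k*(1 + s) (q(s, k) = (1 + s)*(2*k) = 2*k*(1 + s))
F = -36 (F = 2*(-6)*(1 + 2) = 2*(-6)*3 = -36)
C = -3479 (C = (-36 - 13)*(35 + 36) = -49*71 = -3479)
(-91 - 93)*((68 + C)*(50 + 2)) = (-91 - 93)*((68 - 3479)*(50 + 2)) = -(-627624)*52 = -184*(-177372) = 32636448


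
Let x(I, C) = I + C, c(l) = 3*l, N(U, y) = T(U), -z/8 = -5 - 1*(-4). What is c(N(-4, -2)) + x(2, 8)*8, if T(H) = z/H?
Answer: 74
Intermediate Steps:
z = 8 (z = -8*(-5 - 1*(-4)) = -8*(-5 + 4) = -8*(-1) = 8)
T(H) = 8/H
N(U, y) = 8/U
x(I, C) = C + I
c(N(-4, -2)) + x(2, 8)*8 = 3*(8/(-4)) + (8 + 2)*8 = 3*(8*(-¼)) + 10*8 = 3*(-2) + 80 = -6 + 80 = 74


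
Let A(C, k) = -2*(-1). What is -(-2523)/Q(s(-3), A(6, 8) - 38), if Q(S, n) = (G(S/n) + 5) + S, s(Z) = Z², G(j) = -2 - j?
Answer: 10092/49 ≈ 205.96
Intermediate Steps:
A(C, k) = 2
Q(S, n) = 3 + S - S/n (Q(S, n) = ((-2 - S/n) + 5) + S = (3 - S/n) + S = 3 + S - S/n)
-(-2523)/Q(s(-3), A(6, 8) - 38) = -(-2523)/(3 + (-3)² - 1*(-3)²/(2 - 38)) = -(-2523)/(3 + 9 - 1*9/(-36)) = -(-2523)/(3 + 9 - 1*9*(-1/36)) = -(-2523)/(3 + 9 + ¼) = -(-2523)/49/4 = -(-2523)*4/49 = -1*(-10092/49) = 10092/49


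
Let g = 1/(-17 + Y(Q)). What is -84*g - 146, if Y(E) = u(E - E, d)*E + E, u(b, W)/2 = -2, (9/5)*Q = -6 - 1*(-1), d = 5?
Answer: -1772/13 ≈ -136.31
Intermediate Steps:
Q = -25/9 (Q = 5*(-6 - 1*(-1))/9 = 5*(-6 + 1)/9 = (5/9)*(-5) = -25/9 ≈ -2.7778)
u(b, W) = -4 (u(b, W) = 2*(-2) = -4)
Y(E) = -3*E (Y(E) = -4*E + E = -3*E)
g = -3/26 (g = 1/(-17 - 3*(-25/9)) = 1/(-17 + 25/3) = 1/(-26/3) = -3/26 ≈ -0.11538)
-84*g - 146 = -84*(-3/26) - 146 = 126/13 - 146 = -1772/13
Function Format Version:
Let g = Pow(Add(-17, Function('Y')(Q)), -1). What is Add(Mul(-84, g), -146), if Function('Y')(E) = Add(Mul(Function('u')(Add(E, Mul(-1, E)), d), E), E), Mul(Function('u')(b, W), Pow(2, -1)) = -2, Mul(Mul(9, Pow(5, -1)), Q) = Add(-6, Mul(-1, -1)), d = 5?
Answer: Rational(-1772, 13) ≈ -136.31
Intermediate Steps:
Q = Rational(-25, 9) (Q = Mul(Rational(5, 9), Add(-6, Mul(-1, -1))) = Mul(Rational(5, 9), Add(-6, 1)) = Mul(Rational(5, 9), -5) = Rational(-25, 9) ≈ -2.7778)
Function('u')(b, W) = -4 (Function('u')(b, W) = Mul(2, -2) = -4)
Function('Y')(E) = Mul(-3, E) (Function('Y')(E) = Add(Mul(-4, E), E) = Mul(-3, E))
g = Rational(-3, 26) (g = Pow(Add(-17, Mul(-3, Rational(-25, 9))), -1) = Pow(Add(-17, Rational(25, 3)), -1) = Pow(Rational(-26, 3), -1) = Rational(-3, 26) ≈ -0.11538)
Add(Mul(-84, g), -146) = Add(Mul(-84, Rational(-3, 26)), -146) = Add(Rational(126, 13), -146) = Rational(-1772, 13)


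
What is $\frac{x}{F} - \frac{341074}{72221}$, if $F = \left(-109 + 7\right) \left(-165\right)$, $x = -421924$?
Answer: $- \frac{18106024312}{607739715} \approx -29.792$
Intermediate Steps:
$F = 16830$ ($F = \left(-102\right) \left(-165\right) = 16830$)
$\frac{x}{F} - \frac{341074}{72221} = - \frac{421924}{16830} - \frac{341074}{72221} = \left(-421924\right) \frac{1}{16830} - \frac{341074}{72221} = - \frac{210962}{8415} - \frac{341074}{72221} = - \frac{18106024312}{607739715}$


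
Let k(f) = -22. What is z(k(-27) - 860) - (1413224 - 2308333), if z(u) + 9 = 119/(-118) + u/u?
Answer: 105621799/118 ≈ 8.9510e+5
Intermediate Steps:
z(u) = -1063/118 (z(u) = -9 + (119/(-118) + u/u) = -9 + (119*(-1/118) + 1) = -9 + (-119/118 + 1) = -9 - 1/118 = -1063/118)
z(k(-27) - 860) - (1413224 - 2308333) = -1063/118 - (1413224 - 2308333) = -1063/118 - 1*(-895109) = -1063/118 + 895109 = 105621799/118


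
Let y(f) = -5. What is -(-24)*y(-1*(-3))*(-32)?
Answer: 3840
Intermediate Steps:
-(-24)*y(-1*(-3))*(-32) = -(-24)*(-5)*(-32) = -6*20*(-32) = -120*(-32) = 3840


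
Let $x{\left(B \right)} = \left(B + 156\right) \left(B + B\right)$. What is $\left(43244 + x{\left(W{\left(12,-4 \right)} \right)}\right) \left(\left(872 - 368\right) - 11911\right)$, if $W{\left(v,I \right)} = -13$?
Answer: $-450873082$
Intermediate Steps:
$x{\left(B \right)} = 2 B \left(156 + B\right)$ ($x{\left(B \right)} = \left(156 + B\right) 2 B = 2 B \left(156 + B\right)$)
$\left(43244 + x{\left(W{\left(12,-4 \right)} \right)}\right) \left(\left(872 - 368\right) - 11911\right) = \left(43244 + 2 \left(-13\right) \left(156 - 13\right)\right) \left(\left(872 - 368\right) - 11911\right) = \left(43244 + 2 \left(-13\right) 143\right) \left(504 - 11911\right) = \left(43244 - 3718\right) \left(-11407\right) = 39526 \left(-11407\right) = -450873082$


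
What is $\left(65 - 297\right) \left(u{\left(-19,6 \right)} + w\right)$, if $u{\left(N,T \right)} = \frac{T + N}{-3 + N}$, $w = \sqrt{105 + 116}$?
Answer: $- \frac{1508}{11} - 232 \sqrt{221} \approx -3586.0$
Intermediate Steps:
$w = \sqrt{221} \approx 14.866$
$u{\left(N,T \right)} = \frac{N + T}{-3 + N}$
$\left(65 - 297\right) \left(u{\left(-19,6 \right)} + w\right) = \left(65 - 297\right) \left(\frac{-19 + 6}{-3 - 19} + \sqrt{221}\right) = - 232 \left(\frac{1}{-22} \left(-13\right) + \sqrt{221}\right) = - 232 \left(\left(- \frac{1}{22}\right) \left(-13\right) + \sqrt{221}\right) = - 232 \left(\frac{13}{22} + \sqrt{221}\right) = - \frac{1508}{11} - 232 \sqrt{221}$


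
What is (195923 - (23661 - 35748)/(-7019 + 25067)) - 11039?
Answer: 1112266173/6016 ≈ 1.8488e+5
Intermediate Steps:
(195923 - (23661 - 35748)/(-7019 + 25067)) - 11039 = (195923 - (-12087)/18048) - 11039 = (195923 - 1*(-4029/6016)) - 11039 = (195923 + 4029/6016) - 11039 = 1178676797/6016 - 11039 = 1112266173/6016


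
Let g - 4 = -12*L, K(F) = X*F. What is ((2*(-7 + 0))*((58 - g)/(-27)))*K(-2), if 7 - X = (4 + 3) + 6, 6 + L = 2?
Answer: 112/3 ≈ 37.333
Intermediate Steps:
L = -4 (L = -6 + 2 = -4)
X = -6 (X = 7 - ((4 + 3) + 6) = 7 - (7 + 6) = 7 - 1*13 = 7 - 13 = -6)
K(F) = -6*F
g = 52 (g = 4 - 12*(-4) = 4 + 48 = 52)
((2*(-7 + 0))*((58 - g)/(-27)))*K(-2) = ((2*(-7 + 0))*((58 - 1*52)/(-27)))*(-6*(-2)) = ((2*(-7))*((58 - 52)*(-1/27)))*12 = -84*(-1)/27*12 = -14*(-2/9)*12 = (28/9)*12 = 112/3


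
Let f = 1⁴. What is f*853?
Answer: 853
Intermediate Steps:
f = 1
f*853 = 1*853 = 853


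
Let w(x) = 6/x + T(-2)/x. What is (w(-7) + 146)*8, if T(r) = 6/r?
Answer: 8152/7 ≈ 1164.6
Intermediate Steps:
w(x) = 3/x (w(x) = 6/x + (6/(-2))/x = 6/x + (6*(-½))/x = 6/x - 3/x = 3/x)
(w(-7) + 146)*8 = (3/(-7) + 146)*8 = (3*(-⅐) + 146)*8 = (-3/7 + 146)*8 = (1019/7)*8 = 8152/7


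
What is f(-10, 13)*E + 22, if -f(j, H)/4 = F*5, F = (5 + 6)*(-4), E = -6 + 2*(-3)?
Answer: -10538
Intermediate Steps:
E = -12 (E = -6 - 6 = -12)
F = -44 (F = 11*(-4) = -44)
f(j, H) = 880 (f(j, H) = -(-176)*5 = -4*(-220) = 880)
f(-10, 13)*E + 22 = 880*(-12) + 22 = -10560 + 22 = -10538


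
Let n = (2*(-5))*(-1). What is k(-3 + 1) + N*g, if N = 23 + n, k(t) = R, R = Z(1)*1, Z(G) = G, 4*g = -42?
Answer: -691/2 ≈ -345.50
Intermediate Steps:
g = -21/2 (g = (¼)*(-42) = -21/2 ≈ -10.500)
R = 1 (R = 1*1 = 1)
n = 10 (n = -10*(-1) = 10)
k(t) = 1
N = 33 (N = 23 + 10 = 33)
k(-3 + 1) + N*g = 1 + 33*(-21/2) = 1 - 693/2 = -691/2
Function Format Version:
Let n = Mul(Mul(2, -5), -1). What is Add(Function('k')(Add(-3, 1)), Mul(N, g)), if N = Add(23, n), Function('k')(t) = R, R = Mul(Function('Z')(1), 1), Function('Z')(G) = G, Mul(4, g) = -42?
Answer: Rational(-691, 2) ≈ -345.50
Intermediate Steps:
g = Rational(-21, 2) (g = Mul(Rational(1, 4), -42) = Rational(-21, 2) ≈ -10.500)
R = 1 (R = Mul(1, 1) = 1)
n = 10 (n = Mul(-10, -1) = 10)
Function('k')(t) = 1
N = 33 (N = Add(23, 10) = 33)
Add(Function('k')(Add(-3, 1)), Mul(N, g)) = Add(1, Mul(33, Rational(-21, 2))) = Add(1, Rational(-693, 2)) = Rational(-691, 2)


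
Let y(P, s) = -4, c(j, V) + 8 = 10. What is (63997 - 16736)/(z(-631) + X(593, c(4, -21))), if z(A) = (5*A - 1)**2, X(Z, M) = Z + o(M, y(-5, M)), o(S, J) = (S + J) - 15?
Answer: 47261/9960912 ≈ 0.0047446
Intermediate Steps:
c(j, V) = 2 (c(j, V) = -8 + 10 = 2)
o(S, J) = -15 + J + S (o(S, J) = (J + S) - 15 = -15 + J + S)
X(Z, M) = -19 + M + Z (X(Z, M) = Z + (-15 - 4 + M) = Z + (-19 + M) = -19 + M + Z)
z(A) = (-1 + 5*A)**2
(63997 - 16736)/(z(-631) + X(593, c(4, -21))) = (63997 - 16736)/((-1 + 5*(-631))**2 + (-19 + 2 + 593)) = 47261/((-1 - 3155)**2 + 576) = 47261/((-3156)**2 + 576) = 47261/(9960336 + 576) = 47261/9960912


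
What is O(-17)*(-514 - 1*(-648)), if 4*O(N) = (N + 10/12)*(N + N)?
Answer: 110483/6 ≈ 18414.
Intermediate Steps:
O(N) = N*(⅚ + N)/2 (O(N) = ((N + 10/12)*(N + N))/4 = ((N + 10*(1/12))*(2*N))/4 = ((N + ⅚)*(2*N))/4 = ((⅚ + N)*(2*N))/4 = (2*N*(⅚ + N))/4 = N*(⅚ + N)/2)
O(-17)*(-514 - 1*(-648)) = ((1/12)*(-17)*(5 + 6*(-17)))*(-514 - 1*(-648)) = ((1/12)*(-17)*(5 - 102))*(-514 + 648) = ((1/12)*(-17)*(-97))*134 = (1649/12)*134 = 110483/6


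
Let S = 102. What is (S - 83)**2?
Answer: 361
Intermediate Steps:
(S - 83)**2 = (102 - 83)**2 = 19**2 = 361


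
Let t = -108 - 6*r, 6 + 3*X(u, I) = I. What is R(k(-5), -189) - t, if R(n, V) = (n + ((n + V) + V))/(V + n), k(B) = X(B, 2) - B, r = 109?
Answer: 764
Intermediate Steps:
X(u, I) = -2 + I/3
k(B) = -4/3 - B (k(B) = (-2 + (⅓)*2) - B = (-2 + ⅔) - B = -4/3 - B)
R(n, V) = (2*V + 2*n)/(V + n) (R(n, V) = (n + ((V + n) + V))/(V + n) = (n + (n + 2*V))/(V + n) = (2*V + 2*n)/(V + n))
t = -762 (t = -108 - 6*109 = -108 - 654 = -762)
R(k(-5), -189) - t = 2 - 1*(-762) = 2 + 762 = 764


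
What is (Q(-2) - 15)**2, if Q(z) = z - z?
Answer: 225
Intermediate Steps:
Q(z) = 0
(Q(-2) - 15)**2 = (0 - 15)**2 = (-15)**2 = 225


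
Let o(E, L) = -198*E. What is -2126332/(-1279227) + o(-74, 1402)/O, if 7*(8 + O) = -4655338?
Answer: 180883529570/110283438897 ≈ 1.6402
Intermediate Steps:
O = -4655394/7 (O = -8 + (⅐)*(-4655338) = -8 - 4655338/7 = -4655394/7 ≈ -6.6506e+5)
-2126332/(-1279227) + o(-74, 1402)/O = -2126332/(-1279227) + (-198*(-74))/(-4655394/7) = -2126332*(-1/1279227) + 14652*(-7/4655394) = 2126332/1279227 - 5698/258633 = 180883529570/110283438897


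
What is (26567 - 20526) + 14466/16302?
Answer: 16415808/2717 ≈ 6041.9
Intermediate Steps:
(26567 - 20526) + 14466/16302 = 6041 + 14466*(1/16302) = 6041 + 2411/2717 = 16415808/2717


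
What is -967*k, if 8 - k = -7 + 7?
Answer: -7736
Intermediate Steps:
k = 8 (k = 8 - (-7 + 7) = 8 - 1*0 = 8 + 0 = 8)
-967*k = -967*8 = -7736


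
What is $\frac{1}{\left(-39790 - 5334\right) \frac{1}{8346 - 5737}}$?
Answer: $- \frac{2609}{45124} \approx -0.057818$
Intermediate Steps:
$\frac{1}{\left(-39790 - 5334\right) \frac{1}{8346 - 5737}} = \frac{1}{\left(-45124\right) \frac{1}{2609}} = \frac{1}{- \frac{45124}{2609}} = - \frac{2609}{45124}$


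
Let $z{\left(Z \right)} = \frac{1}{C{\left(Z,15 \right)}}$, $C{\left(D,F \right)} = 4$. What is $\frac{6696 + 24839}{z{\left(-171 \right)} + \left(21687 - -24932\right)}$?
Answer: $\frac{126140}{186477} \approx 0.67644$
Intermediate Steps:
$z{\left(Z \right)} = \frac{1}{4}$
$\frac{6696 + 24839}{z{\left(-171 \right)} + \left(21687 - -24932\right)} = \frac{6696 + 24839}{\frac{1}{4} + \left(21687 - -24932\right)} = \frac{31535}{\frac{1}{4} + \left(21687 + 24932\right)} = \frac{31535}{\frac{1}{4} + 46619} = \frac{31535}{\frac{186477}{4}} = 31535 \cdot \frac{4}{186477} = \frac{126140}{186477}$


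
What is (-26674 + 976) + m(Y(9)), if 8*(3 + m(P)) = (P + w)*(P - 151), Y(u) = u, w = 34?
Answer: -105857/4 ≈ -26464.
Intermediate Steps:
m(P) = -3 + (-151 + P)*(34 + P)/8 (m(P) = -3 + ((P + 34)*(P - 151))/8 = -3 + ((34 + P)*(-151 + P))/8 = -3 + ((-151 + P)*(34 + P))/8 = -3 + (-151 + P)*(34 + P)/8)
(-26674 + 976) + m(Y(9)) = (-26674 + 976) + (-2579/4 - 117/8*9 + (⅛)*9²) = -25698 + (-2579/4 - 1053/8 + (⅛)*81) = -25698 + (-2579/4 - 1053/8 + 81/8) = -25698 - 3065/4 = -105857/4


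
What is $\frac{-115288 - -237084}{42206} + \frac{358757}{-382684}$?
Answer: $\frac{15733841261}{8075780452} \approx 1.9483$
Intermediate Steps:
$\frac{-115288 - -237084}{42206} + \frac{358757}{-382684} = \left(-115288 + 237084\right) \frac{1}{42206} + 358757 \left(- \frac{1}{382684}\right) = 121796 \cdot \frac{1}{42206} - \frac{358757}{382684} = \frac{60898}{21103} - \frac{358757}{382684} = \frac{15733841261}{8075780452}$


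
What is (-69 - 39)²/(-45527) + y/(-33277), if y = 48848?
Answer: -2612045824/1515001979 ≈ -1.7241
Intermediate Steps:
(-69 - 39)²/(-45527) + y/(-33277) = (-69 - 39)²/(-45527) + 48848/(-33277) = (-108)²*(-1/45527) + 48848*(-1/33277) = 11664*(-1/45527) - 48848/33277 = -11664/45527 - 48848/33277 = -2612045824/1515001979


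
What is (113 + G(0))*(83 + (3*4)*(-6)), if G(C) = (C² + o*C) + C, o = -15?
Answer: 1243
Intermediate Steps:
G(C) = C² - 14*C (G(C) = (C² - 15*C) + C = C² - 14*C)
(113 + G(0))*(83 + (3*4)*(-6)) = (113 + 0*(-14 + 0))*(83 + (3*4)*(-6)) = (113 + 0*(-14))*(83 + 12*(-6)) = (113 + 0)*(83 - 72) = 113*11 = 1243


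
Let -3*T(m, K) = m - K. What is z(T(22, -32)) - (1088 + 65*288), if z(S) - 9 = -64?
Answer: -19863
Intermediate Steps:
T(m, K) = -m/3 + K/3 (T(m, K) = -(m - K)/3 = -m/3 + K/3)
z(S) = -55 (z(S) = 9 - 64 = -55)
z(T(22, -32)) - (1088 + 65*288) = -55 - (1088 + 65*288) = -55 - (1088 + 18720) = -55 - 1*19808 = -55 - 19808 = -19863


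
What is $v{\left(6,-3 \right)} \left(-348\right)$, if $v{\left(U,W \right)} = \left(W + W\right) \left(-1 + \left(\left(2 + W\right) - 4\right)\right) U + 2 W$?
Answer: $-73080$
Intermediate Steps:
$v{\left(U,W \right)} = 2 W + 2 U W \left(-3 + W\right)$ ($v{\left(U,W \right)} = 2 W \left(-1 + \left(\left(2 + W\right) - 4\right)\right) U + 2 W = 2 W \left(-1 + \left(-2 + W\right)\right) U + 2 W = 2 W \left(-3 + W\right) U + 2 W = 2 U W \left(-3 + W\right) + 2 W = 2 W + 2 U W \left(-3 + W\right)$)
$v{\left(6,-3 \right)} \left(-348\right) = 2 \left(-3\right) \left(1 - 18 + 6 \left(-3\right)\right) \left(-348\right) = 2 \left(-3\right) \left(1 - 18 - 18\right) \left(-348\right) = 2 \left(-3\right) \left(-35\right) \left(-348\right) = 210 \left(-348\right) = -73080$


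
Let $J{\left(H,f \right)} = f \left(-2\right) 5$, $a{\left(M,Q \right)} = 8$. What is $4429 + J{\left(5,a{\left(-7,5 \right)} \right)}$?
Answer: $4349$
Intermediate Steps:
$J{\left(H,f \right)} = - 10 f$ ($J{\left(H,f \right)} = - 2 f 5 = - 10 f$)
$4429 + J{\left(5,a{\left(-7,5 \right)} \right)} = 4429 - 80 = 4349$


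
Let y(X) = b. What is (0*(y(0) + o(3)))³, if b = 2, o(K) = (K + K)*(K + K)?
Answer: 0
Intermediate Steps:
o(K) = 4*K² (o(K) = (2*K)*(2*K) = 4*K²)
y(X) = 2
(0*(y(0) + o(3)))³ = (0*(2 + 4*3²))³ = (0*(2 + 4*9))³ = (0*(2 + 36))³ = (0*38)³ = 0³ = 0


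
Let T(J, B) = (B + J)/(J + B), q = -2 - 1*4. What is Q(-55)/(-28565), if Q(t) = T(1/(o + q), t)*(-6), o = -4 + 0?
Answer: 6/28565 ≈ 0.00021005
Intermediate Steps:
o = -4
q = -6 (q = -2 - 4 = -6)
T(J, B) = 1 (T(J, B) = (B + J)/(B + J) = 1)
Q(t) = -6 (Q(t) = 1*(-6) = -6)
Q(-55)/(-28565) = -6/(-28565) = -6*(-1/28565) = 6/28565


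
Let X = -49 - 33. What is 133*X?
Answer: -10906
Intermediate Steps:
X = -82
133*X = 133*(-82) = -10906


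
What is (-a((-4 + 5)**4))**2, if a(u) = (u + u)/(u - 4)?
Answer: 4/9 ≈ 0.44444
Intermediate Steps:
a(u) = 2*u/(-4 + u) (a(u) = (2*u)/(-4 + u) = 2*u/(-4 + u))
(-a((-4 + 5)**4))**2 = (-2*(-4 + 5)**4/(-4 + (-4 + 5)**4))**2 = (-2*1**4/(-4 + 1**4))**2 = (-2/(-4 + 1))**2 = (-2/(-3))**2 = (-2*(-1)/3)**2 = (-1*(-2/3))**2 = (2/3)**2 = 4/9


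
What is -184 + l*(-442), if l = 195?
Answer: -86374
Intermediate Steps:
-184 + l*(-442) = -184 + 195*(-442) = -184 - 86190 = -86374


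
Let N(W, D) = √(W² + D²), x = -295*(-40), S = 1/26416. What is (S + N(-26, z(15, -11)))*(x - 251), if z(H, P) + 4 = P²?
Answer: 11549/26416 + 150137*√85 ≈ 1.3842e+6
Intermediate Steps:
S = 1/26416 ≈ 3.7856e-5
z(H, P) = -4 + P²
x = 11800
N(W, D) = √(D² + W²)
(S + N(-26, z(15, -11)))*(x - 251) = (1/26416 + √((-4 + (-11)²)² + (-26)²))*(11800 - 251) = (1/26416 + √((-4 + 121)² + 676))*11549 = (1/26416 + √(117² + 676))*11549 = (1/26416 + √(13689 + 676))*11549 = (1/26416 + √14365)*11549 = (1/26416 + 13*√85)*11549 = 11549/26416 + 150137*√85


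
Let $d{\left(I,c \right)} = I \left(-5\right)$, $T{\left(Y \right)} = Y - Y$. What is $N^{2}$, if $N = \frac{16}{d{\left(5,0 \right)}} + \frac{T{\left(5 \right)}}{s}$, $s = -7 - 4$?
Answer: $\frac{256}{625} \approx 0.4096$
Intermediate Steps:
$T{\left(Y \right)} = 0$
$s = -11$
$d{\left(I,c \right)} = - 5 I$
$N = - \frac{16}{25}$ ($N = \frac{16}{\left(-5\right) 5} + \frac{0}{-11} = \frac{16}{-25} + 0 \left(- \frac{1}{11}\right) = 16 \left(- \frac{1}{25}\right) + 0 = - \frac{16}{25} + 0 = - \frac{16}{25} \approx -0.64$)
$N^{2} = \left(- \frac{16}{25}\right)^{2} = \frac{256}{625}$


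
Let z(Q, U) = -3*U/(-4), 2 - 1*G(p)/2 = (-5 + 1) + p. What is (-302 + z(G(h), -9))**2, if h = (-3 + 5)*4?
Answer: 1525225/16 ≈ 95327.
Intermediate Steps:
h = 8 (h = 2*4 = 8)
G(p) = 12 - 2*p (G(p) = 4 - 2*((-5 + 1) + p) = 4 - 2*(-4 + p) = 4 + (8 - 2*p) = 12 - 2*p)
z(Q, U) = 3*U/4 (z(Q, U) = -3*U*(-1)/4 = -(-3)*U/4 = 3*U/4)
(-302 + z(G(h), -9))**2 = (-302 + (3/4)*(-9))**2 = (-302 - 27/4)**2 = (-1235/4)**2 = 1525225/16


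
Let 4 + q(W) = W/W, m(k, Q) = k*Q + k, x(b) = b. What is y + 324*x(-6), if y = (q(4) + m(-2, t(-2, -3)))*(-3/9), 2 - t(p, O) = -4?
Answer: -5815/3 ≈ -1938.3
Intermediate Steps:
t(p, O) = 6 (t(p, O) = 2 - 1*(-4) = 2 + 4 = 6)
m(k, Q) = k + Q*k (m(k, Q) = Q*k + k = k + Q*k)
q(W) = -3 (q(W) = -4 + W/W = -4 + 1 = -3)
y = 17/3 (y = (-3 - 2*(1 + 6))*(-3/9) = (-3 - 2*7)*(-3*⅑) = (-3 - 14)*(-⅓) = -17*(-⅓) = 17/3 ≈ 5.6667)
y + 324*x(-6) = 17/3 + 324*(-6) = 17/3 - 1944 = -5815/3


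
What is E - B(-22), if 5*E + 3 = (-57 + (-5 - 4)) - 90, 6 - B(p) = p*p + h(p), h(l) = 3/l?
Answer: 49067/110 ≈ 446.06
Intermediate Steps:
B(p) = 6 - p**2 - 3/p (B(p) = 6 - (p*p + 3/p) = 6 - (p**2 + 3/p) = 6 + (-p**2 - 3/p) = 6 - p**2 - 3/p)
E = -159/5 (E = -3/5 + ((-57 + (-5 - 4)) - 90)/5 = -3/5 + ((-57 - 9) - 90)/5 = -3/5 + (-66 - 90)/5 = -3/5 + (1/5)*(-156) = -3/5 - 156/5 = -159/5 ≈ -31.800)
E - B(-22) = -159/5 - (6 - 1*(-22)**2 - 3/(-22)) = -159/5 - (6 - 1*484 - 3*(-1/22)) = -159/5 - (6 - 484 + 3/22) = -159/5 - 1*(-10513/22) = -159/5 + 10513/22 = 49067/110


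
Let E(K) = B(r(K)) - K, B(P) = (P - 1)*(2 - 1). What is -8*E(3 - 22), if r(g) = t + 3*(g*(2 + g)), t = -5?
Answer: -7856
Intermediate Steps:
r(g) = -5 + 3*g*(2 + g) (r(g) = -5 + 3*(g*(2 + g)) = -5 + 3*g*(2 + g))
B(P) = -1 + P (B(P) = (-1 + P)*1 = -1 + P)
E(K) = -6 + 3*K**2 + 5*K (E(K) = (-1 + (-5 + 3*K**2 + 6*K)) - K = (-6 + 3*K**2 + 6*K) - K = -6 + 3*K**2 + 5*K)
-8*E(3 - 22) = -8*(-6 + 3*(3 - 22)**2 + 5*(3 - 22)) = -8*(-6 + 3*(-19)**2 + 5*(-19)) = -8*(-6 + 3*361 - 95) = -8*(-6 + 1083 - 95) = -8*982 = -7856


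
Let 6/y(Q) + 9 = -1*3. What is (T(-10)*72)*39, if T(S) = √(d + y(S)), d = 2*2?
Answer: 1404*√14 ≈ 5253.3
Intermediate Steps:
d = 4
y(Q) = -½ (y(Q) = 6/(-9 - 1*3) = 6/(-9 - 3) = 6/(-12) = 6*(-1/12) = -½)
T(S) = √14/2 (T(S) = √(4 - ½) = √(7/2) = √14/2)
(T(-10)*72)*39 = ((√14/2)*72)*39 = (36*√14)*39 = 1404*√14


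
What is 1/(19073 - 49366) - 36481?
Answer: -1105118934/30293 ≈ -36481.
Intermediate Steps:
1/(19073 - 49366) - 36481 = 1/(-30293) - 36481 = -1/30293 - 36481 = -1105118934/30293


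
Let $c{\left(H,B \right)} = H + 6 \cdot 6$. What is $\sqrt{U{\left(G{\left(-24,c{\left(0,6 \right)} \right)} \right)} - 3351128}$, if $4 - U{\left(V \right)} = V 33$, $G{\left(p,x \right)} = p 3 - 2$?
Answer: $i \sqrt{3348682} \approx 1829.9 i$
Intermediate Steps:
$c{\left(H,B \right)} = 36 + H$ ($c{\left(H,B \right)} = H + 36 = 36 + H$)
$G{\left(p,x \right)} = -2 + 3 p$ ($G{\left(p,x \right)} = 3 p - 2 = -2 + 3 p$)
$U{\left(V \right)} = 4 - 33 V$ ($U{\left(V \right)} = 4 - V 33 = 4 - 33 V$)
$\sqrt{U{\left(G{\left(-24,c{\left(0,6 \right)} \right)} \right)} - 3351128} = \sqrt{\left(4 - 33 \left(-2 + 3 \left(-24\right)\right)\right) - 3351128} = \sqrt{\left(4 - 33 \left(-2 - 72\right)\right) - 3351128} = \sqrt{\left(4 - -2442\right) - 3351128} = \sqrt{\left(4 + 2442\right) - 3351128} = \sqrt{2446 - 3351128} = \sqrt{-3348682} = i \sqrt{3348682}$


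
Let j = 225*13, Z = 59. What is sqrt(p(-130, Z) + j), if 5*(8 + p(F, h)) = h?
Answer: 2*sqrt(18305)/5 ≈ 54.118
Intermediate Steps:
p(F, h) = -8 + h/5
j = 2925
sqrt(p(-130, Z) + j) = sqrt((-8 + (1/5)*59) + 2925) = sqrt((-8 + 59/5) + 2925) = sqrt(19/5 + 2925) = sqrt(14644/5) = 2*sqrt(18305)/5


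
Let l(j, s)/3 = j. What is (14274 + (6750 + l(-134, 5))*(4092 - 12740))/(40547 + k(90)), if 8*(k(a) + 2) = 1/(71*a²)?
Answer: -252506764584000/186539436001 ≈ -1353.6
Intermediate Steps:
l(j, s) = 3*j
k(a) = -2 + 1/(568*a²) (k(a) = -2 + 1/(8*((71*a²))) = -2 + (1/(71*a²))/8 = -2 + 1/(568*a²))
(14274 + (6750 + l(-134, 5))*(4092 - 12740))/(40547 + k(90)) = (14274 + (6750 + 3*(-134))*(4092 - 12740))/(40547 + (-2 + (1/568)/90²)) = (14274 + (6750 - 402)*(-8648))/(40547 + (-2 + (1/568)*(1/8100))) = (14274 + 6348*(-8648))/(40547 + (-2 + 1/4600800)) = (14274 - 54897504)/(40547 - 9201599/4600800) = -54883230/186539436001/4600800 = -54883230*4600800/186539436001 = -252506764584000/186539436001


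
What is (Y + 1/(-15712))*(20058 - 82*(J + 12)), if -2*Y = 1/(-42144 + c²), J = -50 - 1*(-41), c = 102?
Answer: -9858121/10389560 ≈ -0.94885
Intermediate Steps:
J = -9 (J = -50 + 41 = -9)
Y = 1/63480 (Y = -1/(2*(-42144 + 102²)) = -1/(2*(-42144 + 10404)) = -½/(-31740) = -½*(-1/31740) = 1/63480 ≈ 1.5753e-5)
(Y + 1/(-15712))*(20058 - 82*(J + 12)) = (1/63480 + 1/(-15712))*(20058 - 82*(-9 + 12)) = (1/63480 - 1/15712)*(20058 - 82*3) = -5971*(20058 - 246)/124674720 = -5971/124674720*19812 = -9858121/10389560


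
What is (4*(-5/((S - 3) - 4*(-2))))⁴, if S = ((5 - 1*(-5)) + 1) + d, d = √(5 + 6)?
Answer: 160000/(16 + √11)⁴ ≈ 1.1492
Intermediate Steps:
d = √11 ≈ 3.3166
S = 11 + √11 (S = ((5 - 1*(-5)) + 1) + √11 = ((5 + 5) + 1) + √11 = (10 + 1) + √11 = 11 + √11 ≈ 14.317)
(4*(-5/((S - 3) - 4*(-2))))⁴ = (4*(-5/(((11 + √11) - 3) - 4*(-2))))⁴ = (4*(-5/((8 + √11) + 8)))⁴ = (4*(-5/(16 + √11)))⁴ = (-20/(16 + √11))⁴ = 160000/(16 + √11)⁴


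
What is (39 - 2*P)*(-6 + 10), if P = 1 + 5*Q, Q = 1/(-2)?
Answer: 168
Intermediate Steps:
Q = -1/2 ≈ -0.50000
P = -3/2 (P = 1 + 5*(-1/2) = 1 - 5/2 = -3/2 ≈ -1.5000)
(39 - 2*P)*(-6 + 10) = (39 - 2*(-3/2))*(-6 + 10) = (39 + 3)*4 = 42*4 = 168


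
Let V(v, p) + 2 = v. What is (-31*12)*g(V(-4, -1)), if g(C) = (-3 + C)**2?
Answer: -30132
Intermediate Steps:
V(v, p) = -2 + v
(-31*12)*g(V(-4, -1)) = (-31*12)*(-3 + (-2 - 4))**2 = -372*(-3 - 6)**2 = -372*(-9)**2 = -372*81 = -30132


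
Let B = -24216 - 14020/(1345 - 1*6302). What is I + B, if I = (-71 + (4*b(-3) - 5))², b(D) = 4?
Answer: -102179492/4957 ≈ -20613.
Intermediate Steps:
B = -120024692/4957 (B = -24216 - 14020/(1345 - 6302) = -24216 - 14020/(-4957) = -24216 - 14020*(-1/4957) = -24216 + 14020/4957 = -120024692/4957 ≈ -24213.)
I = 3600 (I = (-71 + (4*4 - 5))² = (-71 + (16 - 5))² = (-71 + 11)² = (-60)² = 3600)
I + B = 3600 - 120024692/4957 = -102179492/4957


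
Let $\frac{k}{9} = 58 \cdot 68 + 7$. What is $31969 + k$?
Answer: $67528$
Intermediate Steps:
$k = 35559$ ($k = 9 \left(58 \cdot 68 + 7\right) = 9 \left(3944 + 7\right) = 9 \cdot 3951 = 35559$)
$31969 + k = 31969 + 35559 = 67528$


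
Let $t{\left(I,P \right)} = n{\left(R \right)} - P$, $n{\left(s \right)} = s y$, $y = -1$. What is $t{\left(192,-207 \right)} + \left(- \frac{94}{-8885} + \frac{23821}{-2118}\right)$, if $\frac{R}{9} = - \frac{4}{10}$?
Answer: $\frac{750342173}{3763686} \approx 199.36$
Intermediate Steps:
$R = - \frac{18}{5}$ ($R = 9 \left(- \frac{4}{10}\right) = 9 \left(\left(-4\right) \frac{1}{10}\right) = 9 \left(- \frac{2}{5}\right) = - \frac{18}{5} \approx -3.6$)
$n{\left(s \right)} = - s$ ($n{\left(s \right)} = s \left(-1\right) = - s$)
$t{\left(I,P \right)} = \frac{18}{5} - P$ ($t{\left(I,P \right)} = \left(-1\right) \left(- \frac{18}{5}\right) - P = \frac{18}{5} - P$)
$t{\left(192,-207 \right)} + \left(- \frac{94}{-8885} + \frac{23821}{-2118}\right) = \left(\frac{18}{5} - -207\right) + \left(- \frac{94}{-8885} + \frac{23821}{-2118}\right) = \left(\frac{18}{5} + 207\right) + \left(\left(-94\right) \left(- \frac{1}{8885}\right) + 23821 \left(- \frac{1}{2118}\right)\right) = \frac{1053}{5} + \left(\frac{94}{8885} - \frac{23821}{2118}\right) = \frac{1053}{5} - \frac{211450493}{18818430} = \frac{750342173}{3763686}$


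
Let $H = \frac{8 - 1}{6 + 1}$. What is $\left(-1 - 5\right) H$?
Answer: $-6$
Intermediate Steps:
$H = 1$ ($H = \frac{7}{7} = 7 \cdot \frac{1}{7} = 1$)
$\left(-1 - 5\right) H = \left(-1 - 5\right) 1 = \left(-6\right) 1 = -6$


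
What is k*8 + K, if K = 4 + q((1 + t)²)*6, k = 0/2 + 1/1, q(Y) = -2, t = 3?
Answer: 0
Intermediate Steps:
k = 1 (k = 0*(½) + 1*1 = 0 + 1 = 1)
K = -8 (K = 4 - 2*6 = 4 - 12 = -8)
k*8 + K = 1*8 - 8 = 8 - 8 = 0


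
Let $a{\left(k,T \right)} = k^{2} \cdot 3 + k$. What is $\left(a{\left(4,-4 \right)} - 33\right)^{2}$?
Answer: $361$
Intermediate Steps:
$a{\left(k,T \right)} = k + 3 k^{2}$ ($a{\left(k,T \right)} = 3 k^{2} + k = k + 3 k^{2}$)
$\left(a{\left(4,-4 \right)} - 33\right)^{2} = \left(4 \left(1 + 3 \cdot 4\right) - 33\right)^{2} = \left(4 \left(1 + 12\right) - 33\right)^{2} = \left(4 \cdot 13 - 33\right)^{2} = \left(52 - 33\right)^{2} = 19^{2} = 361$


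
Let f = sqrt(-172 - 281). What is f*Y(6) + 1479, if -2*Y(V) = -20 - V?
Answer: 1479 + 13*I*sqrt(453) ≈ 1479.0 + 276.69*I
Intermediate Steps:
f = I*sqrt(453) (f = sqrt(-453) = I*sqrt(453) ≈ 21.284*I)
Y(V) = 10 + V/2 (Y(V) = -(-20 - V)/2 = 10 + V/2)
f*Y(6) + 1479 = (I*sqrt(453))*(10 + (1/2)*6) + 1479 = (I*sqrt(453))*(10 + 3) + 1479 = (I*sqrt(453))*13 + 1479 = 13*I*sqrt(453) + 1479 = 1479 + 13*I*sqrt(453)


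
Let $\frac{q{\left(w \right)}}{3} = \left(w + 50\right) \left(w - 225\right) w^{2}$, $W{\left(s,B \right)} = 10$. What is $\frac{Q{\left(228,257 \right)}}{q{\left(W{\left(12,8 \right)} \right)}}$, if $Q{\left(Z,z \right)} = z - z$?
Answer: $0$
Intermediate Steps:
$Q{\left(Z,z \right)} = 0$
$q{\left(w \right)} = 3 w^{2} \left(-225 + w\right) \left(50 + w\right)$ ($q{\left(w \right)} = 3 \left(w + 50\right) \left(w - 225\right) w^{2} = 3 \left(50 + w\right) \left(-225 + w\right) w^{2} = 3 \left(-225 + w\right) \left(50 + w\right) w^{2} = 3 w^{2} \left(-225 + w\right) \left(50 + w\right)$)
$\frac{Q{\left(228,257 \right)}}{q{\left(W{\left(12,8 \right)} \right)}} = \frac{0}{3 \cdot 10^{2} \left(-11250 + 10^{2} - 1750\right)} = \frac{0}{3 \cdot 100 \left(-11250 + 100 - 1750\right)} = \frac{0}{3 \cdot 100 \left(-12900\right)} = \frac{0}{-3870000} = 0 \left(- \frac{1}{3870000}\right) = 0$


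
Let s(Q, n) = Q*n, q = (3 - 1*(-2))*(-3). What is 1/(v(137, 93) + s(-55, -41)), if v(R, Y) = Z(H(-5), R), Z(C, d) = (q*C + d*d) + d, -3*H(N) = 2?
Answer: 1/21171 ≈ 4.7234e-5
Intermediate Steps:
H(N) = -2/3 (H(N) = -1/3*2 = -2/3)
q = -15 (q = (3 + 2)*(-3) = 5*(-3) = -15)
Z(C, d) = d + d**2 - 15*C (Z(C, d) = (-15*C + d*d) + d = (-15*C + d**2) + d = (d**2 - 15*C) + d = d + d**2 - 15*C)
v(R, Y) = 10 + R + R**2 (v(R, Y) = R + R**2 - 15*(-2/3) = R + R**2 + 10 = 10 + R + R**2)
1/(v(137, 93) + s(-55, -41)) = 1/((10 + 137 + 137**2) - 55*(-41)) = 1/((10 + 137 + 18769) + 2255) = 1/(18916 + 2255) = 1/21171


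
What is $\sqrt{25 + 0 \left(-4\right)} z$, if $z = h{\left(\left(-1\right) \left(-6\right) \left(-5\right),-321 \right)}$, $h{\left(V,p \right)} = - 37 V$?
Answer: $5550$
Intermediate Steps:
$z = 1110$ ($z = - 37 \left(-1\right) \left(-6\right) \left(-5\right) = - 37 \cdot 6 \left(-5\right) = \left(-37\right) \left(-30\right) = 1110$)
$\sqrt{25 + 0 \left(-4\right)} z = \sqrt{25 + 0 \left(-4\right)} 1110 = \sqrt{25 + 0} \cdot 1110 = \sqrt{25} \cdot 1110 = 5 \cdot 1110 = 5550$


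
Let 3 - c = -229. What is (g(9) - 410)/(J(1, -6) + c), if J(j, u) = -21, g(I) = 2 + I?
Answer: -399/211 ≈ -1.8910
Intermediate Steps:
c = 232 (c = 3 - 1*(-229) = 3 + 229 = 232)
(g(9) - 410)/(J(1, -6) + c) = ((2 + 9) - 410)/(-21 + 232) = (11 - 410)/211 = -399*1/211 = -399/211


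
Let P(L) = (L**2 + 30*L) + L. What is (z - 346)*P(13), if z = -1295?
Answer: -938652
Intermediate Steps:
P(L) = L**2 + 31*L
(z - 346)*P(13) = (-1295 - 346)*(13*(31 + 13)) = -21333*44 = -1641*572 = -938652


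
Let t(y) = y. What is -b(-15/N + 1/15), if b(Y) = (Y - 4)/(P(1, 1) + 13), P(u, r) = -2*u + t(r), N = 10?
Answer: 163/360 ≈ 0.45278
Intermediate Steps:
P(u, r) = r - 2*u (P(u, r) = -2*u + r = r - 2*u)
b(Y) = -⅓ + Y/12 (b(Y) = (Y - 4)/((1 - 2*1) + 13) = (-4 + Y)/((1 - 2) + 13) = (-4 + Y)/(-1 + 13) = (-4 + Y)/12 = (-4 + Y)*(1/12) = -⅓ + Y/12)
-b(-15/N + 1/15) = -(-⅓ + (-15/10 + 1/15)/12) = -(-⅓ + (-15*⅒ + 1*(1/15))/12) = -(-⅓ + (-3/2 + 1/15)/12) = -(-⅓ + (1/12)*(-43/30)) = -(-⅓ - 43/360) = -1*(-163/360) = 163/360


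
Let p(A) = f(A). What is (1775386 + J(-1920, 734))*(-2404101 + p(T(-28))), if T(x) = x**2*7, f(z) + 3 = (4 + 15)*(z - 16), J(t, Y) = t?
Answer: -4079212991376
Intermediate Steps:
f(z) = -307 + 19*z (f(z) = -3 + (4 + 15)*(z - 16) = -3 + 19*(-16 + z) = -3 + (-304 + 19*z) = -307 + 19*z)
T(x) = 7*x**2
p(A) = -307 + 19*A
(1775386 + J(-1920, 734))*(-2404101 + p(T(-28))) = (1775386 - 1920)*(-2404101 + (-307 + 19*(7*(-28)**2))) = 1773466*(-2404101 + (-307 + 19*(7*784))) = 1773466*(-2404101 + (-307 + 19*5488)) = 1773466*(-2404101 + (-307 + 104272)) = 1773466*(-2404101 + 103965) = 1773466*(-2300136) = -4079212991376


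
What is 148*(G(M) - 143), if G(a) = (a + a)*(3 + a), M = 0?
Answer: -21164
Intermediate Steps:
G(a) = 2*a*(3 + a) (G(a) = (2*a)*(3 + a) = 2*a*(3 + a))
148*(G(M) - 143) = 148*(2*0*(3 + 0) - 143) = 148*(2*0*3 - 143) = 148*(0 - 143) = 148*(-143) = -21164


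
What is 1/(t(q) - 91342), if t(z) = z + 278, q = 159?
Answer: -1/90905 ≈ -1.1000e-5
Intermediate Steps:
t(z) = 278 + z
1/(t(q) - 91342) = 1/((278 + 159) - 91342) = 1/(437 - 91342) = 1/(-90905) = -1/90905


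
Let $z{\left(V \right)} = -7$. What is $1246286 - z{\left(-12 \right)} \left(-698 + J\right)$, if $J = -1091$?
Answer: $1233763$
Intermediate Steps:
$1246286 - z{\left(-12 \right)} \left(-698 + J\right) = 1246286 - - 7 \left(-698 - 1091\right) = 1246286 - \left(-7\right) \left(-1789\right) = 1246286 - 12523 = 1233763$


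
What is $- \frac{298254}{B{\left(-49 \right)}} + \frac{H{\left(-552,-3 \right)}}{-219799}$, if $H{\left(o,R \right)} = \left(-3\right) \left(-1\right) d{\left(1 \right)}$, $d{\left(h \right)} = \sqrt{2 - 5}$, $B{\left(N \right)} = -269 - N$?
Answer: $\frac{13557}{10} - \frac{3 i \sqrt{3}}{219799} \approx 1355.7 - 2.364 \cdot 10^{-5} i$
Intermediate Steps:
$d{\left(h \right)} = i \sqrt{3}$ ($d{\left(h \right)} = \sqrt{-3} = i \sqrt{3}$)
$H{\left(o,R \right)} = 3 i \sqrt{3}$ ($H{\left(o,R \right)} = \left(-3\right) \left(-1\right) i \sqrt{3} = 3 i \sqrt{3}$)
$- \frac{298254}{B{\left(-49 \right)}} + \frac{H{\left(-552,-3 \right)}}{-219799} = - \frac{298254}{-269 - -49} + \frac{3 i \sqrt{3}}{-219799} = - \frac{298254}{-269 + 49} + 3 i \sqrt{3} \left(- \frac{1}{219799}\right) = - \frac{298254}{-220} - \frac{3 i \sqrt{3}}{219799} = \left(-298254\right) \left(- \frac{1}{220}\right) - \frac{3 i \sqrt{3}}{219799} = \frac{13557}{10} - \frac{3 i \sqrt{3}}{219799}$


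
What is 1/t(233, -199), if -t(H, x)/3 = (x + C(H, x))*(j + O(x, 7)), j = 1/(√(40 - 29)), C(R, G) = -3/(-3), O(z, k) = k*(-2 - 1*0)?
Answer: -7/58185 - √11/1280070 ≈ -0.00012290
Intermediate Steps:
O(z, k) = -2*k (O(z, k) = k*(-2 + 0) = k*(-2) = -2*k)
C(R, G) = 1 (C(R, G) = -3*(-⅓) = 1)
j = √11/11 (j = 1/(√11) = √11/11 ≈ 0.30151)
t(H, x) = -3*(1 + x)*(-14 + √11/11) (t(H, x) = -3*(x + 1)*(√11/11 - 2*7) = -3*(1 + x)*(√11/11 - 14) = -3*(1 + x)*(-14 + √11/11))
1/t(233, -199) = 1/(42 + 42*(-199) - 3*√11/11 - 3/11*(-199)*√11) = 1/(42 - 8358 - 3*√11/11 + 597*√11/11) = 1/(-8316 + 54*√11)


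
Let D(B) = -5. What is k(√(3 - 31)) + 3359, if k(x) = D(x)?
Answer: 3354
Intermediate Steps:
k(x) = -5
k(√(3 - 31)) + 3359 = -5 + 3359 = 3354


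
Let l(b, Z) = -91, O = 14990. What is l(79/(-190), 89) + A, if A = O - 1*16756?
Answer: -1857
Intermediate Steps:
A = -1766 (A = 14990 - 1*16756 = 14990 - 16756 = -1766)
l(79/(-190), 89) + A = -91 - 1766 = -1857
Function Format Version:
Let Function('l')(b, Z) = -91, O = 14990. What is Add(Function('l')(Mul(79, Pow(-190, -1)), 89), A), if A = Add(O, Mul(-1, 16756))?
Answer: -1857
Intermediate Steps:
A = -1766 (A = Add(14990, Mul(-1, 16756)) = Add(14990, -16756) = -1766)
Add(Function('l')(Mul(79, Pow(-190, -1)), 89), A) = Add(-91, -1766) = -1857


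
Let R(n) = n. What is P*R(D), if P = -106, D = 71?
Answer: -7526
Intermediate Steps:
P*R(D) = -106*71 = -7526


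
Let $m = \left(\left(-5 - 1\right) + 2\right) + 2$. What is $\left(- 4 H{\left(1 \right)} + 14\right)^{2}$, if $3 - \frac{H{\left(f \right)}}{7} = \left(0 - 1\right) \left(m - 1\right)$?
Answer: $196$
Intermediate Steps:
$m = -2$ ($m = \left(\left(-5 - 1\right) + 2\right) + 2 = \left(-6 + 2\right) + 2 = -4 + 2 = -2$)
$H{\left(f \right)} = 0$ ($H{\left(f \right)} = 21 - 7 \left(0 - 1\right) \left(-2 - 1\right) = 21 - 7 \left(\left(-1\right) \left(-3\right)\right) = 21 - 21 = 0$)
$\left(- 4 H{\left(1 \right)} + 14\right)^{2} = \left(\left(-4\right) 0 + 14\right)^{2} = \left(0 + 14\right)^{2} = 14^{2} = 196$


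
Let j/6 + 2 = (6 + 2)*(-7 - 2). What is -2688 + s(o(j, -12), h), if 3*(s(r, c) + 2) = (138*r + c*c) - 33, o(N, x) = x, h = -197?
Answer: 29050/3 ≈ 9683.3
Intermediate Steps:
j = -444 (j = -12 + 6*((6 + 2)*(-7 - 2)) = -12 + 6*(8*(-9)) = -12 + 6*(-72) = -12 - 432 = -444)
s(r, c) = -13 + 46*r + c**2/3 (s(r, c) = -2 + ((138*r + c*c) - 33)/3 = -2 + ((138*r + c**2) - 33)/3 = -2 + ((c**2 + 138*r) - 33)/3 = -2 + (-33 + c**2 + 138*r)/3 = -2 + (-11 + 46*r + c**2/3) = -13 + 46*r + c**2/3)
-2688 + s(o(j, -12), h) = -2688 + (-13 + 46*(-12) + (1/3)*(-197)**2) = -2688 + (-13 - 552 + (1/3)*38809) = -2688 + (-13 - 552 + 38809/3) = -2688 + 37114/3 = 29050/3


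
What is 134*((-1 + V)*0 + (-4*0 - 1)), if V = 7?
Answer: -134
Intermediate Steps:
134*((-1 + V)*0 + (-4*0 - 1)) = 134*((-1 + 7)*0 + (-4*0 - 1)) = 134*(6*0 + (0 - 1)) = 134*(0 - 1) = 134*(-1) = -134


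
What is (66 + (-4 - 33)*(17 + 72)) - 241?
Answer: -3468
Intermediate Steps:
(66 + (-4 - 33)*(17 + 72)) - 241 = (66 - 37*89) - 241 = (66 - 3293) - 241 = -3227 - 241 = -3468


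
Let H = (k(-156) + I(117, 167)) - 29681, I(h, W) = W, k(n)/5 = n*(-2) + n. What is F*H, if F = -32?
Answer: 919488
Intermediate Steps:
k(n) = -5*n (k(n) = 5*(n*(-2) + n) = 5*(-2*n + n) = 5*(-n) = -5*n)
H = -28734 (H = (-5*(-156) + 167) - 29681 = (780 + 167) - 29681 = 947 - 29681 = -28734)
F*H = -32*(-28734) = 919488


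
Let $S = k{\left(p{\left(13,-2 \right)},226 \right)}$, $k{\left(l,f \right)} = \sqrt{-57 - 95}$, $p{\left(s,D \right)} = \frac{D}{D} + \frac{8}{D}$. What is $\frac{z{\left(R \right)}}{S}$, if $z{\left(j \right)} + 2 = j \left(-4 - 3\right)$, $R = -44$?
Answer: $- \frac{153 i \sqrt{38}}{38} \approx - 24.82 i$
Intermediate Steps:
$p{\left(s,D \right)} = 1 + \frac{8}{D}$
$z{\left(j \right)} = -2 - 7 j$ ($z{\left(j \right)} = -2 + j \left(-4 - 3\right) = -2 + j \left(-7\right) = -2 - 7 j$)
$k{\left(l,f \right)} = 2 i \sqrt{38}$ ($k{\left(l,f \right)} = \sqrt{-152} = 2 i \sqrt{38}$)
$S = 2 i \sqrt{38} \approx 12.329 i$
$\frac{z{\left(R \right)}}{S} = \frac{-2 - -308}{2 i \sqrt{38}} = \left(-2 + 308\right) \left(- \frac{i \sqrt{38}}{76}\right) = 306 \left(- \frac{i \sqrt{38}}{76}\right) = - \frac{153 i \sqrt{38}}{38}$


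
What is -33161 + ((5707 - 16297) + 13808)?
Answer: -29943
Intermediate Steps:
-33161 + ((5707 - 16297) + 13808) = -33161 + (-10590 + 13808) = -33161 + 3218 = -29943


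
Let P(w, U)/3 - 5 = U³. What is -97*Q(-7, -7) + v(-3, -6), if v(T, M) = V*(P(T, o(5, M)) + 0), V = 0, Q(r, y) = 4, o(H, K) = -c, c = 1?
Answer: -388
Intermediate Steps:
o(H, K) = -1 (o(H, K) = -1*1 = -1)
P(w, U) = 15 + 3*U³
v(T, M) = 0 (v(T, M) = 0*((15 + 3*(-1)³) + 0) = 0*((15 + 3*(-1)) + 0) = 0*((15 - 3) + 0) = 0*(12 + 0) = 0*12 = 0)
-97*Q(-7, -7) + v(-3, -6) = -97*4 + 0 = -388 + 0 = -388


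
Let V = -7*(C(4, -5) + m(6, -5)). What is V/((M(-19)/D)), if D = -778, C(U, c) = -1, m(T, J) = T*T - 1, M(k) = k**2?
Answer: 185164/361 ≈ 512.92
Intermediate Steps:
m(T, J) = -1 + T**2 (m(T, J) = T**2 - 1 = -1 + T**2)
V = -238 (V = -7*(-1 + (-1 + 6**2)) = -7*(-1 + (-1 + 36)) = -7*(-1 + 35) = -7*34 = -238)
V/((M(-19)/D)) = -238/((-19)**2/(-778)) = -238/(361*(-1/778)) = -238/(-361/778) = -238*(-778/361) = 185164/361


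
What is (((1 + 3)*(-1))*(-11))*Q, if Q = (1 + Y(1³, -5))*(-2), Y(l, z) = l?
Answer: -176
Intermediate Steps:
Q = -4 (Q = (1 + 1³)*(-2) = (1 + 1)*(-2) = 2*(-2) = -4)
(((1 + 3)*(-1))*(-11))*Q = (((1 + 3)*(-1))*(-11))*(-4) = ((4*(-1))*(-11))*(-4) = -4*(-11)*(-4) = 44*(-4) = -176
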